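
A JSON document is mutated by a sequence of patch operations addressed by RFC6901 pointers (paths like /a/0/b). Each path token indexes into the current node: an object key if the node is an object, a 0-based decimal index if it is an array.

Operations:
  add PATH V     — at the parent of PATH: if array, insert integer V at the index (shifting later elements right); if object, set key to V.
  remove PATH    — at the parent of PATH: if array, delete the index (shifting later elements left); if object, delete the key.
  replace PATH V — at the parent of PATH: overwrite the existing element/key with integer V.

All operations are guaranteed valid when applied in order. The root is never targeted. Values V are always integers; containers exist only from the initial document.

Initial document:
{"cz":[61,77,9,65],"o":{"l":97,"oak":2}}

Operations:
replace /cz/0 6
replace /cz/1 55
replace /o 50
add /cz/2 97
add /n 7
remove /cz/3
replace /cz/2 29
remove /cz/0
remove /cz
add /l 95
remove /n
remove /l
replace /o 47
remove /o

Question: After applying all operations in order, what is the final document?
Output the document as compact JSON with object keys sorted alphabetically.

Answer: {}

Derivation:
After op 1 (replace /cz/0 6): {"cz":[6,77,9,65],"o":{"l":97,"oak":2}}
After op 2 (replace /cz/1 55): {"cz":[6,55,9,65],"o":{"l":97,"oak":2}}
After op 3 (replace /o 50): {"cz":[6,55,9,65],"o":50}
After op 4 (add /cz/2 97): {"cz":[6,55,97,9,65],"o":50}
After op 5 (add /n 7): {"cz":[6,55,97,9,65],"n":7,"o":50}
After op 6 (remove /cz/3): {"cz":[6,55,97,65],"n":7,"o":50}
After op 7 (replace /cz/2 29): {"cz":[6,55,29,65],"n":7,"o":50}
After op 8 (remove /cz/0): {"cz":[55,29,65],"n":7,"o":50}
After op 9 (remove /cz): {"n":7,"o":50}
After op 10 (add /l 95): {"l":95,"n":7,"o":50}
After op 11 (remove /n): {"l":95,"o":50}
After op 12 (remove /l): {"o":50}
After op 13 (replace /o 47): {"o":47}
After op 14 (remove /o): {}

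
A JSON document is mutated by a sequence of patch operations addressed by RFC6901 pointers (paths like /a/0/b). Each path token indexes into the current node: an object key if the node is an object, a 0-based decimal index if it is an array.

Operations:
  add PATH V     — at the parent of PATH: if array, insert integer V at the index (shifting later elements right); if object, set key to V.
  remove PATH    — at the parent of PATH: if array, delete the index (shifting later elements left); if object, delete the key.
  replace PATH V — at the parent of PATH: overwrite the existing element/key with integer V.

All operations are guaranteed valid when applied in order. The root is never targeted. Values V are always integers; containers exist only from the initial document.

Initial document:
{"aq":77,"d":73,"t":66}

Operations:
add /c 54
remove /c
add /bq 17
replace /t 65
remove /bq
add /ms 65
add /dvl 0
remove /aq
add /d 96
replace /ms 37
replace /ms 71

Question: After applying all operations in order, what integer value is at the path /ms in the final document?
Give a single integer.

Answer: 71

Derivation:
After op 1 (add /c 54): {"aq":77,"c":54,"d":73,"t":66}
After op 2 (remove /c): {"aq":77,"d":73,"t":66}
After op 3 (add /bq 17): {"aq":77,"bq":17,"d":73,"t":66}
After op 4 (replace /t 65): {"aq":77,"bq":17,"d":73,"t":65}
After op 5 (remove /bq): {"aq":77,"d":73,"t":65}
After op 6 (add /ms 65): {"aq":77,"d":73,"ms":65,"t":65}
After op 7 (add /dvl 0): {"aq":77,"d":73,"dvl":0,"ms":65,"t":65}
After op 8 (remove /aq): {"d":73,"dvl":0,"ms":65,"t":65}
After op 9 (add /d 96): {"d":96,"dvl":0,"ms":65,"t":65}
After op 10 (replace /ms 37): {"d":96,"dvl":0,"ms":37,"t":65}
After op 11 (replace /ms 71): {"d":96,"dvl":0,"ms":71,"t":65}
Value at /ms: 71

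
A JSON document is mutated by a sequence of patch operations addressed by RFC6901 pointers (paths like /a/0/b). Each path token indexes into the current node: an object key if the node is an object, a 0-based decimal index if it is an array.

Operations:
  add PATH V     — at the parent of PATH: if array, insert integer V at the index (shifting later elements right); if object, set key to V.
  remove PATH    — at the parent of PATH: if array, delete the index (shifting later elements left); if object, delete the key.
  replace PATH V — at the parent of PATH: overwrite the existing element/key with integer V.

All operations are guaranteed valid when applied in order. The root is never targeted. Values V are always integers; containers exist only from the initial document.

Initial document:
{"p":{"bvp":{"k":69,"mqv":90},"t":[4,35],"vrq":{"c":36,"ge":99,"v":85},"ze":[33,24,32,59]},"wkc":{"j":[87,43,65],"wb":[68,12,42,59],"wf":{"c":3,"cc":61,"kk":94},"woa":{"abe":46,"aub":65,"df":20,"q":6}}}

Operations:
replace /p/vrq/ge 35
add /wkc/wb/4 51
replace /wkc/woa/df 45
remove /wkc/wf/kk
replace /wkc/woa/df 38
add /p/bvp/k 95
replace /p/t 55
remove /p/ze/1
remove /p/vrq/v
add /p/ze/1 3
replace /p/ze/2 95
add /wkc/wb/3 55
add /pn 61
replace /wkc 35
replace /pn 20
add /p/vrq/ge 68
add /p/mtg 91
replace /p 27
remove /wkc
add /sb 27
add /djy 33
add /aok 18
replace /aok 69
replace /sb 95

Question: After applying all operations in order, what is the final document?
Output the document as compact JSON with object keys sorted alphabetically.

Answer: {"aok":69,"djy":33,"p":27,"pn":20,"sb":95}

Derivation:
After op 1 (replace /p/vrq/ge 35): {"p":{"bvp":{"k":69,"mqv":90},"t":[4,35],"vrq":{"c":36,"ge":35,"v":85},"ze":[33,24,32,59]},"wkc":{"j":[87,43,65],"wb":[68,12,42,59],"wf":{"c":3,"cc":61,"kk":94},"woa":{"abe":46,"aub":65,"df":20,"q":6}}}
After op 2 (add /wkc/wb/4 51): {"p":{"bvp":{"k":69,"mqv":90},"t":[4,35],"vrq":{"c":36,"ge":35,"v":85},"ze":[33,24,32,59]},"wkc":{"j":[87,43,65],"wb":[68,12,42,59,51],"wf":{"c":3,"cc":61,"kk":94},"woa":{"abe":46,"aub":65,"df":20,"q":6}}}
After op 3 (replace /wkc/woa/df 45): {"p":{"bvp":{"k":69,"mqv":90},"t":[4,35],"vrq":{"c":36,"ge":35,"v":85},"ze":[33,24,32,59]},"wkc":{"j":[87,43,65],"wb":[68,12,42,59,51],"wf":{"c":3,"cc":61,"kk":94},"woa":{"abe":46,"aub":65,"df":45,"q":6}}}
After op 4 (remove /wkc/wf/kk): {"p":{"bvp":{"k":69,"mqv":90},"t":[4,35],"vrq":{"c":36,"ge":35,"v":85},"ze":[33,24,32,59]},"wkc":{"j":[87,43,65],"wb":[68,12,42,59,51],"wf":{"c":3,"cc":61},"woa":{"abe":46,"aub":65,"df":45,"q":6}}}
After op 5 (replace /wkc/woa/df 38): {"p":{"bvp":{"k":69,"mqv":90},"t":[4,35],"vrq":{"c":36,"ge":35,"v":85},"ze":[33,24,32,59]},"wkc":{"j":[87,43,65],"wb":[68,12,42,59,51],"wf":{"c":3,"cc":61},"woa":{"abe":46,"aub":65,"df":38,"q":6}}}
After op 6 (add /p/bvp/k 95): {"p":{"bvp":{"k":95,"mqv":90},"t":[4,35],"vrq":{"c":36,"ge":35,"v":85},"ze":[33,24,32,59]},"wkc":{"j":[87,43,65],"wb":[68,12,42,59,51],"wf":{"c":3,"cc":61},"woa":{"abe":46,"aub":65,"df":38,"q":6}}}
After op 7 (replace /p/t 55): {"p":{"bvp":{"k":95,"mqv":90},"t":55,"vrq":{"c":36,"ge":35,"v":85},"ze":[33,24,32,59]},"wkc":{"j":[87,43,65],"wb":[68,12,42,59,51],"wf":{"c":3,"cc":61},"woa":{"abe":46,"aub":65,"df":38,"q":6}}}
After op 8 (remove /p/ze/1): {"p":{"bvp":{"k":95,"mqv":90},"t":55,"vrq":{"c":36,"ge":35,"v":85},"ze":[33,32,59]},"wkc":{"j":[87,43,65],"wb":[68,12,42,59,51],"wf":{"c":3,"cc":61},"woa":{"abe":46,"aub":65,"df":38,"q":6}}}
After op 9 (remove /p/vrq/v): {"p":{"bvp":{"k":95,"mqv":90},"t":55,"vrq":{"c":36,"ge":35},"ze":[33,32,59]},"wkc":{"j":[87,43,65],"wb":[68,12,42,59,51],"wf":{"c":3,"cc":61},"woa":{"abe":46,"aub":65,"df":38,"q":6}}}
After op 10 (add /p/ze/1 3): {"p":{"bvp":{"k":95,"mqv":90},"t":55,"vrq":{"c":36,"ge":35},"ze":[33,3,32,59]},"wkc":{"j":[87,43,65],"wb":[68,12,42,59,51],"wf":{"c":3,"cc":61},"woa":{"abe":46,"aub":65,"df":38,"q":6}}}
After op 11 (replace /p/ze/2 95): {"p":{"bvp":{"k":95,"mqv":90},"t":55,"vrq":{"c":36,"ge":35},"ze":[33,3,95,59]},"wkc":{"j":[87,43,65],"wb":[68,12,42,59,51],"wf":{"c":3,"cc":61},"woa":{"abe":46,"aub":65,"df":38,"q":6}}}
After op 12 (add /wkc/wb/3 55): {"p":{"bvp":{"k":95,"mqv":90},"t":55,"vrq":{"c":36,"ge":35},"ze":[33,3,95,59]},"wkc":{"j":[87,43,65],"wb":[68,12,42,55,59,51],"wf":{"c":3,"cc":61},"woa":{"abe":46,"aub":65,"df":38,"q":6}}}
After op 13 (add /pn 61): {"p":{"bvp":{"k":95,"mqv":90},"t":55,"vrq":{"c":36,"ge":35},"ze":[33,3,95,59]},"pn":61,"wkc":{"j":[87,43,65],"wb":[68,12,42,55,59,51],"wf":{"c":3,"cc":61},"woa":{"abe":46,"aub":65,"df":38,"q":6}}}
After op 14 (replace /wkc 35): {"p":{"bvp":{"k":95,"mqv":90},"t":55,"vrq":{"c":36,"ge":35},"ze":[33,3,95,59]},"pn":61,"wkc":35}
After op 15 (replace /pn 20): {"p":{"bvp":{"k":95,"mqv":90},"t":55,"vrq":{"c":36,"ge":35},"ze":[33,3,95,59]},"pn":20,"wkc":35}
After op 16 (add /p/vrq/ge 68): {"p":{"bvp":{"k":95,"mqv":90},"t":55,"vrq":{"c":36,"ge":68},"ze":[33,3,95,59]},"pn":20,"wkc":35}
After op 17 (add /p/mtg 91): {"p":{"bvp":{"k":95,"mqv":90},"mtg":91,"t":55,"vrq":{"c":36,"ge":68},"ze":[33,3,95,59]},"pn":20,"wkc":35}
After op 18 (replace /p 27): {"p":27,"pn":20,"wkc":35}
After op 19 (remove /wkc): {"p":27,"pn":20}
After op 20 (add /sb 27): {"p":27,"pn":20,"sb":27}
After op 21 (add /djy 33): {"djy":33,"p":27,"pn":20,"sb":27}
After op 22 (add /aok 18): {"aok":18,"djy":33,"p":27,"pn":20,"sb":27}
After op 23 (replace /aok 69): {"aok":69,"djy":33,"p":27,"pn":20,"sb":27}
After op 24 (replace /sb 95): {"aok":69,"djy":33,"p":27,"pn":20,"sb":95}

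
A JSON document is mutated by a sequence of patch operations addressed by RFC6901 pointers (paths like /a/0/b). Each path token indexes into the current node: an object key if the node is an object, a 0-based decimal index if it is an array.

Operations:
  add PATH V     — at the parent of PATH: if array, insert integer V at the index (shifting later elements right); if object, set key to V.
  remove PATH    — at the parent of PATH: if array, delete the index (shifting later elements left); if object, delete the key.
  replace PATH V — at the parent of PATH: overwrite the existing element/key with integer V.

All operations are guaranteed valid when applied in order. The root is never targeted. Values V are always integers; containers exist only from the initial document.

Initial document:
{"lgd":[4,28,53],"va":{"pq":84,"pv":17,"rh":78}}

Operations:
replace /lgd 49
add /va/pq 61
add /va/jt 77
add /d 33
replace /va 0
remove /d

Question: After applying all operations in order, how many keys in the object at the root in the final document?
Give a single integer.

After op 1 (replace /lgd 49): {"lgd":49,"va":{"pq":84,"pv":17,"rh":78}}
After op 2 (add /va/pq 61): {"lgd":49,"va":{"pq":61,"pv":17,"rh":78}}
After op 3 (add /va/jt 77): {"lgd":49,"va":{"jt":77,"pq":61,"pv":17,"rh":78}}
After op 4 (add /d 33): {"d":33,"lgd":49,"va":{"jt":77,"pq":61,"pv":17,"rh":78}}
After op 5 (replace /va 0): {"d":33,"lgd":49,"va":0}
After op 6 (remove /d): {"lgd":49,"va":0}
Size at the root: 2

Answer: 2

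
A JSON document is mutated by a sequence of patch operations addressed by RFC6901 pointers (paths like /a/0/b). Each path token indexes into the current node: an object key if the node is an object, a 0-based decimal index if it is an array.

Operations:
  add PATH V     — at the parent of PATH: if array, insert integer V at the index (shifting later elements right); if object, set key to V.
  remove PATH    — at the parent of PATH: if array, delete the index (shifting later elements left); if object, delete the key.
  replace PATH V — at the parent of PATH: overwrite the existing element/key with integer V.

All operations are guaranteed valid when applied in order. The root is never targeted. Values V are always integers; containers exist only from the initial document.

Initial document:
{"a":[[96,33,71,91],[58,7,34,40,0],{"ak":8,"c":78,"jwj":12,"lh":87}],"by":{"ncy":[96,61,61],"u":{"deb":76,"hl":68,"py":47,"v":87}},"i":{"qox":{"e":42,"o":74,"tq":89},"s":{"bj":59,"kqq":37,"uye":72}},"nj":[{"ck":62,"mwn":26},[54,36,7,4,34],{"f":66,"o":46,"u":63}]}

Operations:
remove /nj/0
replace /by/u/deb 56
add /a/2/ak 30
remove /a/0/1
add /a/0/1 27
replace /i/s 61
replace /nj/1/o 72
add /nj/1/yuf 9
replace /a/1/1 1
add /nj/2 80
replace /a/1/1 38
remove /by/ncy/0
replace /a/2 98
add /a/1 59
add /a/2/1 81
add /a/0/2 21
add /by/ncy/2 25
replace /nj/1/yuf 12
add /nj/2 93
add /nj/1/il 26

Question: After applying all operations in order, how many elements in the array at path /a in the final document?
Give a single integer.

After op 1 (remove /nj/0): {"a":[[96,33,71,91],[58,7,34,40,0],{"ak":8,"c":78,"jwj":12,"lh":87}],"by":{"ncy":[96,61,61],"u":{"deb":76,"hl":68,"py":47,"v":87}},"i":{"qox":{"e":42,"o":74,"tq":89},"s":{"bj":59,"kqq":37,"uye":72}},"nj":[[54,36,7,4,34],{"f":66,"o":46,"u":63}]}
After op 2 (replace /by/u/deb 56): {"a":[[96,33,71,91],[58,7,34,40,0],{"ak":8,"c":78,"jwj":12,"lh":87}],"by":{"ncy":[96,61,61],"u":{"deb":56,"hl":68,"py":47,"v":87}},"i":{"qox":{"e":42,"o":74,"tq":89},"s":{"bj":59,"kqq":37,"uye":72}},"nj":[[54,36,7,4,34],{"f":66,"o":46,"u":63}]}
After op 3 (add /a/2/ak 30): {"a":[[96,33,71,91],[58,7,34,40,0],{"ak":30,"c":78,"jwj":12,"lh":87}],"by":{"ncy":[96,61,61],"u":{"deb":56,"hl":68,"py":47,"v":87}},"i":{"qox":{"e":42,"o":74,"tq":89},"s":{"bj":59,"kqq":37,"uye":72}},"nj":[[54,36,7,4,34],{"f":66,"o":46,"u":63}]}
After op 4 (remove /a/0/1): {"a":[[96,71,91],[58,7,34,40,0],{"ak":30,"c":78,"jwj":12,"lh":87}],"by":{"ncy":[96,61,61],"u":{"deb":56,"hl":68,"py":47,"v":87}},"i":{"qox":{"e":42,"o":74,"tq":89},"s":{"bj":59,"kqq":37,"uye":72}},"nj":[[54,36,7,4,34],{"f":66,"o":46,"u":63}]}
After op 5 (add /a/0/1 27): {"a":[[96,27,71,91],[58,7,34,40,0],{"ak":30,"c":78,"jwj":12,"lh":87}],"by":{"ncy":[96,61,61],"u":{"deb":56,"hl":68,"py":47,"v":87}},"i":{"qox":{"e":42,"o":74,"tq":89},"s":{"bj":59,"kqq":37,"uye":72}},"nj":[[54,36,7,4,34],{"f":66,"o":46,"u":63}]}
After op 6 (replace /i/s 61): {"a":[[96,27,71,91],[58,7,34,40,0],{"ak":30,"c":78,"jwj":12,"lh":87}],"by":{"ncy":[96,61,61],"u":{"deb":56,"hl":68,"py":47,"v":87}},"i":{"qox":{"e":42,"o":74,"tq":89},"s":61},"nj":[[54,36,7,4,34],{"f":66,"o":46,"u":63}]}
After op 7 (replace /nj/1/o 72): {"a":[[96,27,71,91],[58,7,34,40,0],{"ak":30,"c":78,"jwj":12,"lh":87}],"by":{"ncy":[96,61,61],"u":{"deb":56,"hl":68,"py":47,"v":87}},"i":{"qox":{"e":42,"o":74,"tq":89},"s":61},"nj":[[54,36,7,4,34],{"f":66,"o":72,"u":63}]}
After op 8 (add /nj/1/yuf 9): {"a":[[96,27,71,91],[58,7,34,40,0],{"ak":30,"c":78,"jwj":12,"lh":87}],"by":{"ncy":[96,61,61],"u":{"deb":56,"hl":68,"py":47,"v":87}},"i":{"qox":{"e":42,"o":74,"tq":89},"s":61},"nj":[[54,36,7,4,34],{"f":66,"o":72,"u":63,"yuf":9}]}
After op 9 (replace /a/1/1 1): {"a":[[96,27,71,91],[58,1,34,40,0],{"ak":30,"c":78,"jwj":12,"lh":87}],"by":{"ncy":[96,61,61],"u":{"deb":56,"hl":68,"py":47,"v":87}},"i":{"qox":{"e":42,"o":74,"tq":89},"s":61},"nj":[[54,36,7,4,34],{"f":66,"o":72,"u":63,"yuf":9}]}
After op 10 (add /nj/2 80): {"a":[[96,27,71,91],[58,1,34,40,0],{"ak":30,"c":78,"jwj":12,"lh":87}],"by":{"ncy":[96,61,61],"u":{"deb":56,"hl":68,"py":47,"v":87}},"i":{"qox":{"e":42,"o":74,"tq":89},"s":61},"nj":[[54,36,7,4,34],{"f":66,"o":72,"u":63,"yuf":9},80]}
After op 11 (replace /a/1/1 38): {"a":[[96,27,71,91],[58,38,34,40,0],{"ak":30,"c":78,"jwj":12,"lh":87}],"by":{"ncy":[96,61,61],"u":{"deb":56,"hl":68,"py":47,"v":87}},"i":{"qox":{"e":42,"o":74,"tq":89},"s":61},"nj":[[54,36,7,4,34],{"f":66,"o":72,"u":63,"yuf":9},80]}
After op 12 (remove /by/ncy/0): {"a":[[96,27,71,91],[58,38,34,40,0],{"ak":30,"c":78,"jwj":12,"lh":87}],"by":{"ncy":[61,61],"u":{"deb":56,"hl":68,"py":47,"v":87}},"i":{"qox":{"e":42,"o":74,"tq":89},"s":61},"nj":[[54,36,7,4,34],{"f":66,"o":72,"u":63,"yuf":9},80]}
After op 13 (replace /a/2 98): {"a":[[96,27,71,91],[58,38,34,40,0],98],"by":{"ncy":[61,61],"u":{"deb":56,"hl":68,"py":47,"v":87}},"i":{"qox":{"e":42,"o":74,"tq":89},"s":61},"nj":[[54,36,7,4,34],{"f":66,"o":72,"u":63,"yuf":9},80]}
After op 14 (add /a/1 59): {"a":[[96,27,71,91],59,[58,38,34,40,0],98],"by":{"ncy":[61,61],"u":{"deb":56,"hl":68,"py":47,"v":87}},"i":{"qox":{"e":42,"o":74,"tq":89},"s":61},"nj":[[54,36,7,4,34],{"f":66,"o":72,"u":63,"yuf":9},80]}
After op 15 (add /a/2/1 81): {"a":[[96,27,71,91],59,[58,81,38,34,40,0],98],"by":{"ncy":[61,61],"u":{"deb":56,"hl":68,"py":47,"v":87}},"i":{"qox":{"e":42,"o":74,"tq":89},"s":61},"nj":[[54,36,7,4,34],{"f":66,"o":72,"u":63,"yuf":9},80]}
After op 16 (add /a/0/2 21): {"a":[[96,27,21,71,91],59,[58,81,38,34,40,0],98],"by":{"ncy":[61,61],"u":{"deb":56,"hl":68,"py":47,"v":87}},"i":{"qox":{"e":42,"o":74,"tq":89},"s":61},"nj":[[54,36,7,4,34],{"f":66,"o":72,"u":63,"yuf":9},80]}
After op 17 (add /by/ncy/2 25): {"a":[[96,27,21,71,91],59,[58,81,38,34,40,0],98],"by":{"ncy":[61,61,25],"u":{"deb":56,"hl":68,"py":47,"v":87}},"i":{"qox":{"e":42,"o":74,"tq":89},"s":61},"nj":[[54,36,7,4,34],{"f":66,"o":72,"u":63,"yuf":9},80]}
After op 18 (replace /nj/1/yuf 12): {"a":[[96,27,21,71,91],59,[58,81,38,34,40,0],98],"by":{"ncy":[61,61,25],"u":{"deb":56,"hl":68,"py":47,"v":87}},"i":{"qox":{"e":42,"o":74,"tq":89},"s":61},"nj":[[54,36,7,4,34],{"f":66,"o":72,"u":63,"yuf":12},80]}
After op 19 (add /nj/2 93): {"a":[[96,27,21,71,91],59,[58,81,38,34,40,0],98],"by":{"ncy":[61,61,25],"u":{"deb":56,"hl":68,"py":47,"v":87}},"i":{"qox":{"e":42,"o":74,"tq":89},"s":61},"nj":[[54,36,7,4,34],{"f":66,"o":72,"u":63,"yuf":12},93,80]}
After op 20 (add /nj/1/il 26): {"a":[[96,27,21,71,91],59,[58,81,38,34,40,0],98],"by":{"ncy":[61,61,25],"u":{"deb":56,"hl":68,"py":47,"v":87}},"i":{"qox":{"e":42,"o":74,"tq":89},"s":61},"nj":[[54,36,7,4,34],{"f":66,"il":26,"o":72,"u":63,"yuf":12},93,80]}
Size at path /a: 4

Answer: 4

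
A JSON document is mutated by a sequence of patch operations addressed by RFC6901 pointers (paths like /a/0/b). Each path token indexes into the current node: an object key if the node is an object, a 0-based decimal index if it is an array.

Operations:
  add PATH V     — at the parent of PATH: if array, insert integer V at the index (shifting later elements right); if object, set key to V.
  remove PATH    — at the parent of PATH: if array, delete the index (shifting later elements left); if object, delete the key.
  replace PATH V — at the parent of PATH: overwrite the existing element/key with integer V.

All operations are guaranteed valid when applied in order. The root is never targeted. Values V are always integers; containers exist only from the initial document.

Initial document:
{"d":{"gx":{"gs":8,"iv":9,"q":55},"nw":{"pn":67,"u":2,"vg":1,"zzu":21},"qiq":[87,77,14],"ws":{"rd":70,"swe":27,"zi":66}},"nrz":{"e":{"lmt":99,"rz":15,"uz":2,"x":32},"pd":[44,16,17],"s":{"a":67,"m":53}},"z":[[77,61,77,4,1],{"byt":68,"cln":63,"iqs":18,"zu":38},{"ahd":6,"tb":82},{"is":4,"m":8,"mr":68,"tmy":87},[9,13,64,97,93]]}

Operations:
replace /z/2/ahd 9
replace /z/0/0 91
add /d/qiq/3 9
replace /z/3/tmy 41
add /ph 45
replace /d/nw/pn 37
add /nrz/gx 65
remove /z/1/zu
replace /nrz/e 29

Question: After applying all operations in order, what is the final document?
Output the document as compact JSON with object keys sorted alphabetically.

After op 1 (replace /z/2/ahd 9): {"d":{"gx":{"gs":8,"iv":9,"q":55},"nw":{"pn":67,"u":2,"vg":1,"zzu":21},"qiq":[87,77,14],"ws":{"rd":70,"swe":27,"zi":66}},"nrz":{"e":{"lmt":99,"rz":15,"uz":2,"x":32},"pd":[44,16,17],"s":{"a":67,"m":53}},"z":[[77,61,77,4,1],{"byt":68,"cln":63,"iqs":18,"zu":38},{"ahd":9,"tb":82},{"is":4,"m":8,"mr":68,"tmy":87},[9,13,64,97,93]]}
After op 2 (replace /z/0/0 91): {"d":{"gx":{"gs":8,"iv":9,"q":55},"nw":{"pn":67,"u":2,"vg":1,"zzu":21},"qiq":[87,77,14],"ws":{"rd":70,"swe":27,"zi":66}},"nrz":{"e":{"lmt":99,"rz":15,"uz":2,"x":32},"pd":[44,16,17],"s":{"a":67,"m":53}},"z":[[91,61,77,4,1],{"byt":68,"cln":63,"iqs":18,"zu":38},{"ahd":9,"tb":82},{"is":4,"m":8,"mr":68,"tmy":87},[9,13,64,97,93]]}
After op 3 (add /d/qiq/3 9): {"d":{"gx":{"gs":8,"iv":9,"q":55},"nw":{"pn":67,"u":2,"vg":1,"zzu":21},"qiq":[87,77,14,9],"ws":{"rd":70,"swe":27,"zi":66}},"nrz":{"e":{"lmt":99,"rz":15,"uz":2,"x":32},"pd":[44,16,17],"s":{"a":67,"m":53}},"z":[[91,61,77,4,1],{"byt":68,"cln":63,"iqs":18,"zu":38},{"ahd":9,"tb":82},{"is":4,"m":8,"mr":68,"tmy":87},[9,13,64,97,93]]}
After op 4 (replace /z/3/tmy 41): {"d":{"gx":{"gs":8,"iv":9,"q":55},"nw":{"pn":67,"u":2,"vg":1,"zzu":21},"qiq":[87,77,14,9],"ws":{"rd":70,"swe":27,"zi":66}},"nrz":{"e":{"lmt":99,"rz":15,"uz":2,"x":32},"pd":[44,16,17],"s":{"a":67,"m":53}},"z":[[91,61,77,4,1],{"byt":68,"cln":63,"iqs":18,"zu":38},{"ahd":9,"tb":82},{"is":4,"m":8,"mr":68,"tmy":41},[9,13,64,97,93]]}
After op 5 (add /ph 45): {"d":{"gx":{"gs":8,"iv":9,"q":55},"nw":{"pn":67,"u":2,"vg":1,"zzu":21},"qiq":[87,77,14,9],"ws":{"rd":70,"swe":27,"zi":66}},"nrz":{"e":{"lmt":99,"rz":15,"uz":2,"x":32},"pd":[44,16,17],"s":{"a":67,"m":53}},"ph":45,"z":[[91,61,77,4,1],{"byt":68,"cln":63,"iqs":18,"zu":38},{"ahd":9,"tb":82},{"is":4,"m":8,"mr":68,"tmy":41},[9,13,64,97,93]]}
After op 6 (replace /d/nw/pn 37): {"d":{"gx":{"gs":8,"iv":9,"q":55},"nw":{"pn":37,"u":2,"vg":1,"zzu":21},"qiq":[87,77,14,9],"ws":{"rd":70,"swe":27,"zi":66}},"nrz":{"e":{"lmt":99,"rz":15,"uz":2,"x":32},"pd":[44,16,17],"s":{"a":67,"m":53}},"ph":45,"z":[[91,61,77,4,1],{"byt":68,"cln":63,"iqs":18,"zu":38},{"ahd":9,"tb":82},{"is":4,"m":8,"mr":68,"tmy":41},[9,13,64,97,93]]}
After op 7 (add /nrz/gx 65): {"d":{"gx":{"gs":8,"iv":9,"q":55},"nw":{"pn":37,"u":2,"vg":1,"zzu":21},"qiq":[87,77,14,9],"ws":{"rd":70,"swe":27,"zi":66}},"nrz":{"e":{"lmt":99,"rz":15,"uz":2,"x":32},"gx":65,"pd":[44,16,17],"s":{"a":67,"m":53}},"ph":45,"z":[[91,61,77,4,1],{"byt":68,"cln":63,"iqs":18,"zu":38},{"ahd":9,"tb":82},{"is":4,"m":8,"mr":68,"tmy":41},[9,13,64,97,93]]}
After op 8 (remove /z/1/zu): {"d":{"gx":{"gs":8,"iv":9,"q":55},"nw":{"pn":37,"u":2,"vg":1,"zzu":21},"qiq":[87,77,14,9],"ws":{"rd":70,"swe":27,"zi":66}},"nrz":{"e":{"lmt":99,"rz":15,"uz":2,"x":32},"gx":65,"pd":[44,16,17],"s":{"a":67,"m":53}},"ph":45,"z":[[91,61,77,4,1],{"byt":68,"cln":63,"iqs":18},{"ahd":9,"tb":82},{"is":4,"m":8,"mr":68,"tmy":41},[9,13,64,97,93]]}
After op 9 (replace /nrz/e 29): {"d":{"gx":{"gs":8,"iv":9,"q":55},"nw":{"pn":37,"u":2,"vg":1,"zzu":21},"qiq":[87,77,14,9],"ws":{"rd":70,"swe":27,"zi":66}},"nrz":{"e":29,"gx":65,"pd":[44,16,17],"s":{"a":67,"m":53}},"ph":45,"z":[[91,61,77,4,1],{"byt":68,"cln":63,"iqs":18},{"ahd":9,"tb":82},{"is":4,"m":8,"mr":68,"tmy":41},[9,13,64,97,93]]}

Answer: {"d":{"gx":{"gs":8,"iv":9,"q":55},"nw":{"pn":37,"u":2,"vg":1,"zzu":21},"qiq":[87,77,14,9],"ws":{"rd":70,"swe":27,"zi":66}},"nrz":{"e":29,"gx":65,"pd":[44,16,17],"s":{"a":67,"m":53}},"ph":45,"z":[[91,61,77,4,1],{"byt":68,"cln":63,"iqs":18},{"ahd":9,"tb":82},{"is":4,"m":8,"mr":68,"tmy":41},[9,13,64,97,93]]}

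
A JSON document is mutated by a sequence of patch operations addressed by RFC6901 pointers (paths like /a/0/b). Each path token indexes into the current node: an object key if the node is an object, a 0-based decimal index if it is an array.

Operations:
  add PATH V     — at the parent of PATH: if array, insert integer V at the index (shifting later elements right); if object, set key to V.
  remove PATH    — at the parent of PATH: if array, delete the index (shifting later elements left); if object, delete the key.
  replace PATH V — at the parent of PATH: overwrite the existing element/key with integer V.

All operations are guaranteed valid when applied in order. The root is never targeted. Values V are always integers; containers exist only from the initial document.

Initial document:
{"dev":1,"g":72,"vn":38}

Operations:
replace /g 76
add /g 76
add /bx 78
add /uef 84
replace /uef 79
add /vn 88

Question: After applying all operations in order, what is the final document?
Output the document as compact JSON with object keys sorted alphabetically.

After op 1 (replace /g 76): {"dev":1,"g":76,"vn":38}
After op 2 (add /g 76): {"dev":1,"g":76,"vn":38}
After op 3 (add /bx 78): {"bx":78,"dev":1,"g":76,"vn":38}
After op 4 (add /uef 84): {"bx":78,"dev":1,"g":76,"uef":84,"vn":38}
After op 5 (replace /uef 79): {"bx":78,"dev":1,"g":76,"uef":79,"vn":38}
After op 6 (add /vn 88): {"bx":78,"dev":1,"g":76,"uef":79,"vn":88}

Answer: {"bx":78,"dev":1,"g":76,"uef":79,"vn":88}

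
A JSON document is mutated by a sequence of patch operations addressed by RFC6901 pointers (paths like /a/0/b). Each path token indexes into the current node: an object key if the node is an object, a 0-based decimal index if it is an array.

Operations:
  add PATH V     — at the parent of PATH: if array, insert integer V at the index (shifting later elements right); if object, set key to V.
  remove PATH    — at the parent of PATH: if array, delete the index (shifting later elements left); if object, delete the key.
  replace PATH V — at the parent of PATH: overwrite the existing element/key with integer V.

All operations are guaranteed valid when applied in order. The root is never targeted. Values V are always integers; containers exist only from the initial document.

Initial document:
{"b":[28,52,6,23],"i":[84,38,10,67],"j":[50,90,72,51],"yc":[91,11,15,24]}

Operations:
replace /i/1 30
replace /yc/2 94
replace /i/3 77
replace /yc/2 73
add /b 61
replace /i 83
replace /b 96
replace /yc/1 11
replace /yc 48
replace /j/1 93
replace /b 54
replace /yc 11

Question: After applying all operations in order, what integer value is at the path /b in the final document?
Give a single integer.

After op 1 (replace /i/1 30): {"b":[28,52,6,23],"i":[84,30,10,67],"j":[50,90,72,51],"yc":[91,11,15,24]}
After op 2 (replace /yc/2 94): {"b":[28,52,6,23],"i":[84,30,10,67],"j":[50,90,72,51],"yc":[91,11,94,24]}
After op 3 (replace /i/3 77): {"b":[28,52,6,23],"i":[84,30,10,77],"j":[50,90,72,51],"yc":[91,11,94,24]}
After op 4 (replace /yc/2 73): {"b":[28,52,6,23],"i":[84,30,10,77],"j":[50,90,72,51],"yc":[91,11,73,24]}
After op 5 (add /b 61): {"b":61,"i":[84,30,10,77],"j":[50,90,72,51],"yc":[91,11,73,24]}
After op 6 (replace /i 83): {"b":61,"i":83,"j":[50,90,72,51],"yc":[91,11,73,24]}
After op 7 (replace /b 96): {"b":96,"i":83,"j":[50,90,72,51],"yc":[91,11,73,24]}
After op 8 (replace /yc/1 11): {"b":96,"i":83,"j":[50,90,72,51],"yc":[91,11,73,24]}
After op 9 (replace /yc 48): {"b":96,"i":83,"j":[50,90,72,51],"yc":48}
After op 10 (replace /j/1 93): {"b":96,"i":83,"j":[50,93,72,51],"yc":48}
After op 11 (replace /b 54): {"b":54,"i":83,"j":[50,93,72,51],"yc":48}
After op 12 (replace /yc 11): {"b":54,"i":83,"j":[50,93,72,51],"yc":11}
Value at /b: 54

Answer: 54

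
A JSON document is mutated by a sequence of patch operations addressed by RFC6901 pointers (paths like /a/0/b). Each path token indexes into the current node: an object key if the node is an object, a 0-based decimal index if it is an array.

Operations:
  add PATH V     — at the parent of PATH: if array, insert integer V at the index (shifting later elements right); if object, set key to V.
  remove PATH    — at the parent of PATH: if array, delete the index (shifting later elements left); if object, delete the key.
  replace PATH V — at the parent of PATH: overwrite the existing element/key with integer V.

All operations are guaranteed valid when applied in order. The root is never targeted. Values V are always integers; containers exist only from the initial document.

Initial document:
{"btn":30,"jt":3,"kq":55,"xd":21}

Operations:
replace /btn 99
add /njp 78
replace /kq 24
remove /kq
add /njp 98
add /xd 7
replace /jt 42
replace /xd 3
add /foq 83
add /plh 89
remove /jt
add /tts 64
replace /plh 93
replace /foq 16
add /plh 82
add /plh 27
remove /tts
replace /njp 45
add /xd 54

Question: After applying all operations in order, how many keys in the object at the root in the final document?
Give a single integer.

After op 1 (replace /btn 99): {"btn":99,"jt":3,"kq":55,"xd":21}
After op 2 (add /njp 78): {"btn":99,"jt":3,"kq":55,"njp":78,"xd":21}
After op 3 (replace /kq 24): {"btn":99,"jt":3,"kq":24,"njp":78,"xd":21}
After op 4 (remove /kq): {"btn":99,"jt":3,"njp":78,"xd":21}
After op 5 (add /njp 98): {"btn":99,"jt":3,"njp":98,"xd":21}
After op 6 (add /xd 7): {"btn":99,"jt":3,"njp":98,"xd":7}
After op 7 (replace /jt 42): {"btn":99,"jt":42,"njp":98,"xd":7}
After op 8 (replace /xd 3): {"btn":99,"jt":42,"njp":98,"xd":3}
After op 9 (add /foq 83): {"btn":99,"foq":83,"jt":42,"njp":98,"xd":3}
After op 10 (add /plh 89): {"btn":99,"foq":83,"jt":42,"njp":98,"plh":89,"xd":3}
After op 11 (remove /jt): {"btn":99,"foq":83,"njp":98,"plh":89,"xd":3}
After op 12 (add /tts 64): {"btn":99,"foq":83,"njp":98,"plh":89,"tts":64,"xd":3}
After op 13 (replace /plh 93): {"btn":99,"foq":83,"njp":98,"plh":93,"tts":64,"xd":3}
After op 14 (replace /foq 16): {"btn":99,"foq":16,"njp":98,"plh":93,"tts":64,"xd":3}
After op 15 (add /plh 82): {"btn":99,"foq":16,"njp":98,"plh":82,"tts":64,"xd":3}
After op 16 (add /plh 27): {"btn":99,"foq":16,"njp":98,"plh":27,"tts":64,"xd":3}
After op 17 (remove /tts): {"btn":99,"foq":16,"njp":98,"plh":27,"xd":3}
After op 18 (replace /njp 45): {"btn":99,"foq":16,"njp":45,"plh":27,"xd":3}
After op 19 (add /xd 54): {"btn":99,"foq":16,"njp":45,"plh":27,"xd":54}
Size at the root: 5

Answer: 5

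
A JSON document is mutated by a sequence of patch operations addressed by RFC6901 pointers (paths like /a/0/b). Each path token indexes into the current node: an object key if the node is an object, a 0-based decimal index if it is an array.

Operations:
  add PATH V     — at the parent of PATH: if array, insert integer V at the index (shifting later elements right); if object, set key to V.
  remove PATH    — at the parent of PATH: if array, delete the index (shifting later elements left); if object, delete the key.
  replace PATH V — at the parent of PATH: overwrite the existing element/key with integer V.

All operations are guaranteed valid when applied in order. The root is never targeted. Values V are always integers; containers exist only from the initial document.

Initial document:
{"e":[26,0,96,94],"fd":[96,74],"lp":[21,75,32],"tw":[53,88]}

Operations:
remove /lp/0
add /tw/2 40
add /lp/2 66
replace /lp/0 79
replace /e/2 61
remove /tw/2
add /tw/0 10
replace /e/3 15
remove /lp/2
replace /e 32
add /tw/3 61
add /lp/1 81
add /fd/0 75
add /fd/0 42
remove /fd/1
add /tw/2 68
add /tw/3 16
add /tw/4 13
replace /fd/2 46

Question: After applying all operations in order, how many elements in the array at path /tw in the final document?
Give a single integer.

Answer: 7

Derivation:
After op 1 (remove /lp/0): {"e":[26,0,96,94],"fd":[96,74],"lp":[75,32],"tw":[53,88]}
After op 2 (add /tw/2 40): {"e":[26,0,96,94],"fd":[96,74],"lp":[75,32],"tw":[53,88,40]}
After op 3 (add /lp/2 66): {"e":[26,0,96,94],"fd":[96,74],"lp":[75,32,66],"tw":[53,88,40]}
After op 4 (replace /lp/0 79): {"e":[26,0,96,94],"fd":[96,74],"lp":[79,32,66],"tw":[53,88,40]}
After op 5 (replace /e/2 61): {"e":[26,0,61,94],"fd":[96,74],"lp":[79,32,66],"tw":[53,88,40]}
After op 6 (remove /tw/2): {"e":[26,0,61,94],"fd":[96,74],"lp":[79,32,66],"tw":[53,88]}
After op 7 (add /tw/0 10): {"e":[26,0,61,94],"fd":[96,74],"lp":[79,32,66],"tw":[10,53,88]}
After op 8 (replace /e/3 15): {"e":[26,0,61,15],"fd":[96,74],"lp":[79,32,66],"tw":[10,53,88]}
After op 9 (remove /lp/2): {"e":[26,0,61,15],"fd":[96,74],"lp":[79,32],"tw":[10,53,88]}
After op 10 (replace /e 32): {"e":32,"fd":[96,74],"lp":[79,32],"tw":[10,53,88]}
After op 11 (add /tw/3 61): {"e":32,"fd":[96,74],"lp":[79,32],"tw":[10,53,88,61]}
After op 12 (add /lp/1 81): {"e":32,"fd":[96,74],"lp":[79,81,32],"tw":[10,53,88,61]}
After op 13 (add /fd/0 75): {"e":32,"fd":[75,96,74],"lp":[79,81,32],"tw":[10,53,88,61]}
After op 14 (add /fd/0 42): {"e":32,"fd":[42,75,96,74],"lp":[79,81,32],"tw":[10,53,88,61]}
After op 15 (remove /fd/1): {"e":32,"fd":[42,96,74],"lp":[79,81,32],"tw":[10,53,88,61]}
After op 16 (add /tw/2 68): {"e":32,"fd":[42,96,74],"lp":[79,81,32],"tw":[10,53,68,88,61]}
After op 17 (add /tw/3 16): {"e":32,"fd":[42,96,74],"lp":[79,81,32],"tw":[10,53,68,16,88,61]}
After op 18 (add /tw/4 13): {"e":32,"fd":[42,96,74],"lp":[79,81,32],"tw":[10,53,68,16,13,88,61]}
After op 19 (replace /fd/2 46): {"e":32,"fd":[42,96,46],"lp":[79,81,32],"tw":[10,53,68,16,13,88,61]}
Size at path /tw: 7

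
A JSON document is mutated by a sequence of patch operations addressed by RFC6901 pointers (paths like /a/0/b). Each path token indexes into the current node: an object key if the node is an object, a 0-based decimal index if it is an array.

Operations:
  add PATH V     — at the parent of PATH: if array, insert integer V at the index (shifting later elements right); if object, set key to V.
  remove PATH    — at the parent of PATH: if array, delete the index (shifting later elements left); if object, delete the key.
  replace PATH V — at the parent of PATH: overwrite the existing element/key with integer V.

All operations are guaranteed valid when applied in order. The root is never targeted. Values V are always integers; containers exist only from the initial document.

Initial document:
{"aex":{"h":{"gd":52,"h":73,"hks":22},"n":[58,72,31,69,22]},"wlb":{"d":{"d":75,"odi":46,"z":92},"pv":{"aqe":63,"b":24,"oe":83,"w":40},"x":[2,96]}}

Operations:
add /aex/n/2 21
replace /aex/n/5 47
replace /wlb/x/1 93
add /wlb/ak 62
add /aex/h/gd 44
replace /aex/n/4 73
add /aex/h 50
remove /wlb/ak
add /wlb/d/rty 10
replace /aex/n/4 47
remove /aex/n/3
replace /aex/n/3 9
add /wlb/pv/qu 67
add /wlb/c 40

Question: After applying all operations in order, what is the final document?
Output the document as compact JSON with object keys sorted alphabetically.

After op 1 (add /aex/n/2 21): {"aex":{"h":{"gd":52,"h":73,"hks":22},"n":[58,72,21,31,69,22]},"wlb":{"d":{"d":75,"odi":46,"z":92},"pv":{"aqe":63,"b":24,"oe":83,"w":40},"x":[2,96]}}
After op 2 (replace /aex/n/5 47): {"aex":{"h":{"gd":52,"h":73,"hks":22},"n":[58,72,21,31,69,47]},"wlb":{"d":{"d":75,"odi":46,"z":92},"pv":{"aqe":63,"b":24,"oe":83,"w":40},"x":[2,96]}}
After op 3 (replace /wlb/x/1 93): {"aex":{"h":{"gd":52,"h":73,"hks":22},"n":[58,72,21,31,69,47]},"wlb":{"d":{"d":75,"odi":46,"z":92},"pv":{"aqe":63,"b":24,"oe":83,"w":40},"x":[2,93]}}
After op 4 (add /wlb/ak 62): {"aex":{"h":{"gd":52,"h":73,"hks":22},"n":[58,72,21,31,69,47]},"wlb":{"ak":62,"d":{"d":75,"odi":46,"z":92},"pv":{"aqe":63,"b":24,"oe":83,"w":40},"x":[2,93]}}
After op 5 (add /aex/h/gd 44): {"aex":{"h":{"gd":44,"h":73,"hks":22},"n":[58,72,21,31,69,47]},"wlb":{"ak":62,"d":{"d":75,"odi":46,"z":92},"pv":{"aqe":63,"b":24,"oe":83,"w":40},"x":[2,93]}}
After op 6 (replace /aex/n/4 73): {"aex":{"h":{"gd":44,"h":73,"hks":22},"n":[58,72,21,31,73,47]},"wlb":{"ak":62,"d":{"d":75,"odi":46,"z":92},"pv":{"aqe":63,"b":24,"oe":83,"w":40},"x":[2,93]}}
After op 7 (add /aex/h 50): {"aex":{"h":50,"n":[58,72,21,31,73,47]},"wlb":{"ak":62,"d":{"d":75,"odi":46,"z":92},"pv":{"aqe":63,"b":24,"oe":83,"w":40},"x":[2,93]}}
After op 8 (remove /wlb/ak): {"aex":{"h":50,"n":[58,72,21,31,73,47]},"wlb":{"d":{"d":75,"odi":46,"z":92},"pv":{"aqe":63,"b":24,"oe":83,"w":40},"x":[2,93]}}
After op 9 (add /wlb/d/rty 10): {"aex":{"h":50,"n":[58,72,21,31,73,47]},"wlb":{"d":{"d":75,"odi":46,"rty":10,"z":92},"pv":{"aqe":63,"b":24,"oe":83,"w":40},"x":[2,93]}}
After op 10 (replace /aex/n/4 47): {"aex":{"h":50,"n":[58,72,21,31,47,47]},"wlb":{"d":{"d":75,"odi":46,"rty":10,"z":92},"pv":{"aqe":63,"b":24,"oe":83,"w":40},"x":[2,93]}}
After op 11 (remove /aex/n/3): {"aex":{"h":50,"n":[58,72,21,47,47]},"wlb":{"d":{"d":75,"odi":46,"rty":10,"z":92},"pv":{"aqe":63,"b":24,"oe":83,"w":40},"x":[2,93]}}
After op 12 (replace /aex/n/3 9): {"aex":{"h":50,"n":[58,72,21,9,47]},"wlb":{"d":{"d":75,"odi":46,"rty":10,"z":92},"pv":{"aqe":63,"b":24,"oe":83,"w":40},"x":[2,93]}}
After op 13 (add /wlb/pv/qu 67): {"aex":{"h":50,"n":[58,72,21,9,47]},"wlb":{"d":{"d":75,"odi":46,"rty":10,"z":92},"pv":{"aqe":63,"b":24,"oe":83,"qu":67,"w":40},"x":[2,93]}}
After op 14 (add /wlb/c 40): {"aex":{"h":50,"n":[58,72,21,9,47]},"wlb":{"c":40,"d":{"d":75,"odi":46,"rty":10,"z":92},"pv":{"aqe":63,"b":24,"oe":83,"qu":67,"w":40},"x":[2,93]}}

Answer: {"aex":{"h":50,"n":[58,72,21,9,47]},"wlb":{"c":40,"d":{"d":75,"odi":46,"rty":10,"z":92},"pv":{"aqe":63,"b":24,"oe":83,"qu":67,"w":40},"x":[2,93]}}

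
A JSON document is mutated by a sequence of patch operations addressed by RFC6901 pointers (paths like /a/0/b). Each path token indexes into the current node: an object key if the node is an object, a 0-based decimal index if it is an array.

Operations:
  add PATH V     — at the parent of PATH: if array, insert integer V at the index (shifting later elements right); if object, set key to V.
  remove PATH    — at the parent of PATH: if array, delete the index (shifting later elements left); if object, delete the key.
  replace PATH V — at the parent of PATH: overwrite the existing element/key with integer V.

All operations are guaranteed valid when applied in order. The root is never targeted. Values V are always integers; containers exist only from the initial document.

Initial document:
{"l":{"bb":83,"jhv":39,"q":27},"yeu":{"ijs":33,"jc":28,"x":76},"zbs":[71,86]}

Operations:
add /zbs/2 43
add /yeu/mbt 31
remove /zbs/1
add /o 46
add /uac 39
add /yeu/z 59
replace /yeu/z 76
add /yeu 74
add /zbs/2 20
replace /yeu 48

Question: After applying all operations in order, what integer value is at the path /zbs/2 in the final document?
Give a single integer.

After op 1 (add /zbs/2 43): {"l":{"bb":83,"jhv":39,"q":27},"yeu":{"ijs":33,"jc":28,"x":76},"zbs":[71,86,43]}
After op 2 (add /yeu/mbt 31): {"l":{"bb":83,"jhv":39,"q":27},"yeu":{"ijs":33,"jc":28,"mbt":31,"x":76},"zbs":[71,86,43]}
After op 3 (remove /zbs/1): {"l":{"bb":83,"jhv":39,"q":27},"yeu":{"ijs":33,"jc":28,"mbt":31,"x":76},"zbs":[71,43]}
After op 4 (add /o 46): {"l":{"bb":83,"jhv":39,"q":27},"o":46,"yeu":{"ijs":33,"jc":28,"mbt":31,"x":76},"zbs":[71,43]}
After op 5 (add /uac 39): {"l":{"bb":83,"jhv":39,"q":27},"o":46,"uac":39,"yeu":{"ijs":33,"jc":28,"mbt":31,"x":76},"zbs":[71,43]}
After op 6 (add /yeu/z 59): {"l":{"bb":83,"jhv":39,"q":27},"o":46,"uac":39,"yeu":{"ijs":33,"jc":28,"mbt":31,"x":76,"z":59},"zbs":[71,43]}
After op 7 (replace /yeu/z 76): {"l":{"bb":83,"jhv":39,"q":27},"o":46,"uac":39,"yeu":{"ijs":33,"jc":28,"mbt":31,"x":76,"z":76},"zbs":[71,43]}
After op 8 (add /yeu 74): {"l":{"bb":83,"jhv":39,"q":27},"o":46,"uac":39,"yeu":74,"zbs":[71,43]}
After op 9 (add /zbs/2 20): {"l":{"bb":83,"jhv":39,"q":27},"o":46,"uac":39,"yeu":74,"zbs":[71,43,20]}
After op 10 (replace /yeu 48): {"l":{"bb":83,"jhv":39,"q":27},"o":46,"uac":39,"yeu":48,"zbs":[71,43,20]}
Value at /zbs/2: 20

Answer: 20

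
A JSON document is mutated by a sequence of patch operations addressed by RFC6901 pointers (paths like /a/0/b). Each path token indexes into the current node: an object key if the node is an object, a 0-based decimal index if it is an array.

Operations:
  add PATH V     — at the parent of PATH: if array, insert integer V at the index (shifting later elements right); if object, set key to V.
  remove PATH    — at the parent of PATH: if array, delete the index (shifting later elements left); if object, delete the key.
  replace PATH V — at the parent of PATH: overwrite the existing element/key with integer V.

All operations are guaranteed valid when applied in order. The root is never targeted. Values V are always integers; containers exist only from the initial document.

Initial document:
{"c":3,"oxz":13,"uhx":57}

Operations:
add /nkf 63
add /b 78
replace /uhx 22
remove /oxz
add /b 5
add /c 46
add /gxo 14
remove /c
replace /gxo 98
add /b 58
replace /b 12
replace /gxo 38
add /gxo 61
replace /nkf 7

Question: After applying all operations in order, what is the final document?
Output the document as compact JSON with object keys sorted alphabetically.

After op 1 (add /nkf 63): {"c":3,"nkf":63,"oxz":13,"uhx":57}
After op 2 (add /b 78): {"b":78,"c":3,"nkf":63,"oxz":13,"uhx":57}
After op 3 (replace /uhx 22): {"b":78,"c":3,"nkf":63,"oxz":13,"uhx":22}
After op 4 (remove /oxz): {"b":78,"c":3,"nkf":63,"uhx":22}
After op 5 (add /b 5): {"b":5,"c":3,"nkf":63,"uhx":22}
After op 6 (add /c 46): {"b":5,"c":46,"nkf":63,"uhx":22}
After op 7 (add /gxo 14): {"b":5,"c":46,"gxo":14,"nkf":63,"uhx":22}
After op 8 (remove /c): {"b":5,"gxo":14,"nkf":63,"uhx":22}
After op 9 (replace /gxo 98): {"b":5,"gxo":98,"nkf":63,"uhx":22}
After op 10 (add /b 58): {"b":58,"gxo":98,"nkf":63,"uhx":22}
After op 11 (replace /b 12): {"b":12,"gxo":98,"nkf":63,"uhx":22}
After op 12 (replace /gxo 38): {"b":12,"gxo":38,"nkf":63,"uhx":22}
After op 13 (add /gxo 61): {"b":12,"gxo":61,"nkf":63,"uhx":22}
After op 14 (replace /nkf 7): {"b":12,"gxo":61,"nkf":7,"uhx":22}

Answer: {"b":12,"gxo":61,"nkf":7,"uhx":22}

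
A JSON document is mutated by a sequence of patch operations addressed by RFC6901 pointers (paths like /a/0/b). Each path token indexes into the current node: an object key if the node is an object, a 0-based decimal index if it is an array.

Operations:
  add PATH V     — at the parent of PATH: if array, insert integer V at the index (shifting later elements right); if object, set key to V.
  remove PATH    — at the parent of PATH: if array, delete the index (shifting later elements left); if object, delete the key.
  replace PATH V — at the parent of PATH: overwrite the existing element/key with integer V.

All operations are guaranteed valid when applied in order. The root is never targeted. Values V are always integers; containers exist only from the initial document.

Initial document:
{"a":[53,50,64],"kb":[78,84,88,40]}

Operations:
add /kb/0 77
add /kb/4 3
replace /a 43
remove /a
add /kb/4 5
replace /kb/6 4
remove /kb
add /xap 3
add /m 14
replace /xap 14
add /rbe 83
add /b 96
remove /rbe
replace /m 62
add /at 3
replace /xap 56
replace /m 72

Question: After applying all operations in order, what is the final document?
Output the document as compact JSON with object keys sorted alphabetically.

After op 1 (add /kb/0 77): {"a":[53,50,64],"kb":[77,78,84,88,40]}
After op 2 (add /kb/4 3): {"a":[53,50,64],"kb":[77,78,84,88,3,40]}
After op 3 (replace /a 43): {"a":43,"kb":[77,78,84,88,3,40]}
After op 4 (remove /a): {"kb":[77,78,84,88,3,40]}
After op 5 (add /kb/4 5): {"kb":[77,78,84,88,5,3,40]}
After op 6 (replace /kb/6 4): {"kb":[77,78,84,88,5,3,4]}
After op 7 (remove /kb): {}
After op 8 (add /xap 3): {"xap":3}
After op 9 (add /m 14): {"m":14,"xap":3}
After op 10 (replace /xap 14): {"m":14,"xap":14}
After op 11 (add /rbe 83): {"m":14,"rbe":83,"xap":14}
After op 12 (add /b 96): {"b":96,"m":14,"rbe":83,"xap":14}
After op 13 (remove /rbe): {"b":96,"m":14,"xap":14}
After op 14 (replace /m 62): {"b":96,"m":62,"xap":14}
After op 15 (add /at 3): {"at":3,"b":96,"m":62,"xap":14}
After op 16 (replace /xap 56): {"at":3,"b":96,"m":62,"xap":56}
After op 17 (replace /m 72): {"at":3,"b":96,"m":72,"xap":56}

Answer: {"at":3,"b":96,"m":72,"xap":56}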